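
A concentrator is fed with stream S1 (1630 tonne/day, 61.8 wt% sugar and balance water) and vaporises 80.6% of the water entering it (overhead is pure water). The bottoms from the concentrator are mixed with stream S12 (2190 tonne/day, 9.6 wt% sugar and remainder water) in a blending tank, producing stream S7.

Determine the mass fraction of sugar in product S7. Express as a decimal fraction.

0.367

Vapour removed = 0.806×0.382×1630 = 501.86 tonne/day; concentrate = 1128.1 tonne/day.
sugar reaching the mixer = 1007.3 (from concentrate) + 2190×0.096 = 1217.6 tonne/day.
Product flow = 1128.1 + 2190 = 3318.1 tonne/day; sugar fraction = 0.367.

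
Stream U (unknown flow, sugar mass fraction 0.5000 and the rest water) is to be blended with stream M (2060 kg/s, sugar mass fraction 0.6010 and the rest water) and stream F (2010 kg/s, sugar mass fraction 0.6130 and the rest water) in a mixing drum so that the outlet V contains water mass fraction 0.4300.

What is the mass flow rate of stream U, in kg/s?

Let U be the unknown flow. Total out = 4070 + U.
water balance: 1599.8 + 0.500·U = 0.430·(4070 + U)
(0.500 − 0.430)·U = 0.430×4070 − 1599.8 = 150.29
U = 150.29 / 0.070 = 2147 kg/s

2147 kg/s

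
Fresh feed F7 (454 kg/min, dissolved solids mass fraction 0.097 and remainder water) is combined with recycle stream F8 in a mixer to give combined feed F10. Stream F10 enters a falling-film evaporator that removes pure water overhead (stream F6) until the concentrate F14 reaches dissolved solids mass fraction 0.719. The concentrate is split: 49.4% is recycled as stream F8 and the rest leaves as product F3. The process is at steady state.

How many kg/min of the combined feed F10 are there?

513.8 kg/min

Overall dissolved solids balance (none leaves overhead): dissolved solids in fresh feed = dissolved solids in product, i.e. 454×0.097 = (1−0.494)·F14·0.719.
F14 = 44.038/(0.719×0.506) = 121.05 kg/min.
Recycle F8 = 0.494×121.05 = 59.796 kg/min.
Combined feed F10 = 454 + 59.796 = 513.8 kg/min.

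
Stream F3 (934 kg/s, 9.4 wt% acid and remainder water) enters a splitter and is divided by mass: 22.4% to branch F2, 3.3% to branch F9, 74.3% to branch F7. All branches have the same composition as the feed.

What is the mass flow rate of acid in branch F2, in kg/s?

19.67 kg/s

Branch F2 total = 0.224×934 = 209.22 kg/s.
acid in F2 = 0.094×209.22 = 19.666 kg/s.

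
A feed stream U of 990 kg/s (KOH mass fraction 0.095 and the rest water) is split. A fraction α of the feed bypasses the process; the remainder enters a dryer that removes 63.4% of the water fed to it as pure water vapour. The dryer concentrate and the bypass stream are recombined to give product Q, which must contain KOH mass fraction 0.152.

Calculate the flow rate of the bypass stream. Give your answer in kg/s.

343 kg/s

All 990×0.095 = 94.05 kg/s of KOH reaches Q, so Q = 94.05/0.152 = 618.75 kg/s and vapour = 371.25 kg/s.
The evaporator receives (1−α)·990 of feed at 0.905 water and removes 0.634 of that water:
0.634×0.905×(1−α)×990 = 371.25
(1−α) = 371.25/568.03 = 0.6536;  α = 0.3464.
Bypass flow = 0.3464×990 = 342.96 kg/s.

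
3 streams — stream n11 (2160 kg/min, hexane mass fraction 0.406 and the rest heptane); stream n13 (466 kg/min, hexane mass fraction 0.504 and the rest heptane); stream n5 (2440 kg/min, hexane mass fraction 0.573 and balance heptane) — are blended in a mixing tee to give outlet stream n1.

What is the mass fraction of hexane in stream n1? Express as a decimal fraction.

0.495

Total flow out = 2160 + 466 + 2440 = 5066 kg/min.
hexane in = 2160×0.406 + 466×0.504 + 2440×0.573 = 2509.9 kg/min.
hexane mass fraction in n1 = 2509.9/5066 = 0.495.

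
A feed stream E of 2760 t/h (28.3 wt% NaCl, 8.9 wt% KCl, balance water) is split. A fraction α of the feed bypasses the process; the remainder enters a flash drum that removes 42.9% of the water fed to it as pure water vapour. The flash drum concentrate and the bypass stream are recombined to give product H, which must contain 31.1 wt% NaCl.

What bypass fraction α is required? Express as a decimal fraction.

All 2760×0.283 = 781.08 t/h of NaCl reaches H, so H = 781.08/0.311 = 2511.5 t/h and vapour = 248.49 t/h.
The evaporator receives (1−α)·2760 of feed at 0.628 water and removes 0.429 of that water:
0.429×0.628×(1−α)×2760 = 248.49
(1−α) = 248.49/743.58 = 0.3342;  α = 0.6658.

0.666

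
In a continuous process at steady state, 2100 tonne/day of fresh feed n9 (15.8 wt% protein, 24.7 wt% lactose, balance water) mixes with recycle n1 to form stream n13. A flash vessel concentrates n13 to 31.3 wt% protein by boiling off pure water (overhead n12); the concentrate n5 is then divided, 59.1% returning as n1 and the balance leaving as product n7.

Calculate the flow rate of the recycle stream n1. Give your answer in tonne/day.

1532 tonne/day

Overall protein balance (none leaves overhead): protein in fresh feed = protein in product, i.e. 2100×0.158 = (1−0.591)·n5·0.313.
n5 = 331.8/(0.313×0.409) = 2591.8 tonne/day.
Recycle n1 = 0.591×2591.8 = 1531.8 tonne/day.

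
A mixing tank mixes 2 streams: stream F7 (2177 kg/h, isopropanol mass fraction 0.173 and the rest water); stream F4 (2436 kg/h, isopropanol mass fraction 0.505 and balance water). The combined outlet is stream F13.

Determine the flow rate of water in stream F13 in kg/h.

water out = water in = 2177×0.827 + 2436×0.495 = 3006.2 kg/h.

3006 kg/h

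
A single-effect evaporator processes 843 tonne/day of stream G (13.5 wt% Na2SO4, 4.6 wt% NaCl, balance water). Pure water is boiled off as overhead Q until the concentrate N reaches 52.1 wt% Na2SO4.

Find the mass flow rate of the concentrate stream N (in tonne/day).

Na2SO4 is conserved: 843×0.135 = 113.81 tonne/day all reports to the concentrate.
Concentrate = 113.81/(target fraction) = 218.44 tonne/day.

218.4 tonne/day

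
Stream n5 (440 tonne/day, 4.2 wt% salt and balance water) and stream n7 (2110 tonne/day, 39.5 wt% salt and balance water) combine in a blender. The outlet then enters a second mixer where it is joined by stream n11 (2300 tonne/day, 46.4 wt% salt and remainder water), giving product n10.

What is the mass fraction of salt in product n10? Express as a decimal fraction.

0.396

Overall, product flow = 4850 tonne/day.
salt in = 440×0.042 + 2110×0.395 + 2300×0.464 = 1919.1 tonne/day.
salt fraction in n10 = 0.396.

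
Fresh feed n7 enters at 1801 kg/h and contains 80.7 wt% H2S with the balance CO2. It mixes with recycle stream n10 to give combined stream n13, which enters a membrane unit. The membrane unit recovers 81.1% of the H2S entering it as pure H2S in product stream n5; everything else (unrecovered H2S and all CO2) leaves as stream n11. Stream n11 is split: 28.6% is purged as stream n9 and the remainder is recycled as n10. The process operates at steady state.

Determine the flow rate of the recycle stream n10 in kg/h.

CO2 enters only via n7 and leaves only via the purge: 1801×0.193 = 0.286×(CO2 in n11), and the membrane unit passes all CO2, so CO2 in n13 = CO2 in n11 = 1215.4 kg/h.
H2S in n13: m_A = 1801×0.807 + (1−0.286)·(1−0.811)·m_A, so m_A = 1453.4/0.8651 = 1680.1 kg/h.
n11 = (1−0.811)×1680.1 + 1215.4 = 1532.9 kg/h.
Recycle n10 = (1−0.286)×1532.9 = 1094.5 kg/h.

1094 kg/h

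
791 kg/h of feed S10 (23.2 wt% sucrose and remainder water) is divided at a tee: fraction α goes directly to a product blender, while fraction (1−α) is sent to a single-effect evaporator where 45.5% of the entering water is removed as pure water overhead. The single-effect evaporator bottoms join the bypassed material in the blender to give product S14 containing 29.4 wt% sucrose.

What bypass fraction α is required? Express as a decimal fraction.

0.397

All 791×0.232 = 183.51 kg/h of sucrose reaches S14, so S14 = 183.51/0.294 = 624.19 kg/h and vapour = 166.81 kg/h.
The evaporator receives (1−α)·791 of feed at 0.768 water and removes 0.455 of that water:
0.455×0.768×(1−α)×791 = 166.81
(1−α) = 166.81/276.41 = 0.6035;  α = 0.3965.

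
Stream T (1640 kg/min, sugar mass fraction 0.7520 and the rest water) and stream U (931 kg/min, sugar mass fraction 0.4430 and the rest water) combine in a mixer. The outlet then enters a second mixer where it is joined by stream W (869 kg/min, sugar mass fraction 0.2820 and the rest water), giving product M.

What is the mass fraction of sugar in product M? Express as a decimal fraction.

Overall, product flow = 3440 kg/min.
sugar in = 1640×0.752 + 931×0.443 + 869×0.282 = 1890.8 kg/min.
sugar fraction in M = 0.5496.

0.5496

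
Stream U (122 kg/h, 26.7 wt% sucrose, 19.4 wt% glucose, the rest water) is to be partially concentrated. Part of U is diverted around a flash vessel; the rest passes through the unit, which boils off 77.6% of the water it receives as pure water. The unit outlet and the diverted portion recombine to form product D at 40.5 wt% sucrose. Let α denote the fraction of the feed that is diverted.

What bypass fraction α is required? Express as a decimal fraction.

0.185

All 122×0.267 = 32.574 kg/h of sucrose reaches D, so D = 32.574/0.405 = 80.43 kg/h and vapour = 41.57 kg/h.
The evaporator receives (1−α)·122 of feed at 0.539 water and removes 0.776 of that water:
0.776×0.539×(1−α)×122 = 41.57
(1−α) = 41.57/51.028 = 0.8147;  α = 0.1853.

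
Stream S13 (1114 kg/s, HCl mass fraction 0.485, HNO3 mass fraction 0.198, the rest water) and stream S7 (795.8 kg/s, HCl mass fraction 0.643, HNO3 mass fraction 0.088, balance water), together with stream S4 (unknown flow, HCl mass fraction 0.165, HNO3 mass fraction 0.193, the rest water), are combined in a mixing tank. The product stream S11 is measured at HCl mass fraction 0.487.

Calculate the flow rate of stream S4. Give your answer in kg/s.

378.6 kg/s

Let S4 be the unknown flow. Total out = 1909.8 + S4.
HCl balance: 1052 + 0.165·S4 = 0.487·(1909.8 + S4)
(0.165 − 0.487)·S4 = 0.487×1909.8 − 1052 = -121.92
S4 = -121.92 / -0.322 = 378.62 kg/s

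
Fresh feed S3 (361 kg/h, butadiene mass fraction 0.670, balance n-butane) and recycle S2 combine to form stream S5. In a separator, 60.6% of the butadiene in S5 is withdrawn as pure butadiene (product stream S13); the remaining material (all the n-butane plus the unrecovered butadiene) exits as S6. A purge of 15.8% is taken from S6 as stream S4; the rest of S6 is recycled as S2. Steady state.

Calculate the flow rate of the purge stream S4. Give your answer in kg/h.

141.7 kg/h

n-butane enters only via S3 and leaves only via the purge: 361×0.330 = 0.158×(n-butane in S6), and the separator passes all n-butane, so n-butane in S5 = n-butane in S6 = 753.99 kg/h.
butadiene in S5: m_A = 361×0.670 + (1−0.158)·(1−0.606)·m_A, so m_A = 241.87/0.6683 = 361.94 kg/h.
S6 = (1−0.606)×361.94 + 753.99 = 896.59 kg/h.
Purge S4 = 0.158×896.59 = 141.66 kg/h.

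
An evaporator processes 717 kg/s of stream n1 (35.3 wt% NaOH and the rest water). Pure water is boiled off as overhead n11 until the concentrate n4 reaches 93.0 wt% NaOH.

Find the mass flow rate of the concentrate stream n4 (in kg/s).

NaOH is conserved: 717×0.353 = 253.1 kg/s all reports to the concentrate.
Concentrate = 253.1/(target fraction) = 272.15 kg/s.

272.2 kg/s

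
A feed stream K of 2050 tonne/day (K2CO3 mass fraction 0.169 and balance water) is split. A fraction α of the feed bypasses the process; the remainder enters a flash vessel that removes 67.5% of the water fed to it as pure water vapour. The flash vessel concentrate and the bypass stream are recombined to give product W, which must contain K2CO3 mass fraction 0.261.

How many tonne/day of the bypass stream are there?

All 2050×0.169 = 346.45 tonne/day of K2CO3 reaches W, so W = 346.45/0.261 = 1327.4 tonne/day and vapour = 722.61 tonne/day.
The evaporator receives (1−α)·2050 of feed at 0.831 water and removes 0.675 of that water:
0.675×0.831×(1−α)×2050 = 722.61
(1−α) = 722.61/1149.9 = 0.6284;  α = 0.3716.
Bypass flow = 0.3716×2050 = 761.76 tonne/day.

761.8 tonne/day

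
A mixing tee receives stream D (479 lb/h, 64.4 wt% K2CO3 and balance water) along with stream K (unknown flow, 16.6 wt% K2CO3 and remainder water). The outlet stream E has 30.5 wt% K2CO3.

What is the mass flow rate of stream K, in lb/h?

Let K be the unknown flow. Total out = 479 + K.
K2CO3 balance: 308.48 + 0.166·K = 0.305·(479 + K)
(0.166 − 0.305)·K = 0.305×479 − 308.48 = -162.38
K = -162.38 / -0.139 = 1168.2 lb/h

1168 lb/h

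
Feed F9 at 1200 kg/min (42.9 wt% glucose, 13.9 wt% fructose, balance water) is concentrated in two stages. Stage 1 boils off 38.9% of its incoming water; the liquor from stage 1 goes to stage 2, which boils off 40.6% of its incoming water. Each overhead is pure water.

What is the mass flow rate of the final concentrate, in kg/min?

869.7 kg/min

water in feed = 1200×0.432 = 518.4 kg/min.
After stage 1: water left = (1−0.389)×518.4 = 316.74; stream total = 998.34 kg/min.
After stage 2: water left = (1−0.406)×316.74 = 188.14; final concentrate = 869.74 kg/min.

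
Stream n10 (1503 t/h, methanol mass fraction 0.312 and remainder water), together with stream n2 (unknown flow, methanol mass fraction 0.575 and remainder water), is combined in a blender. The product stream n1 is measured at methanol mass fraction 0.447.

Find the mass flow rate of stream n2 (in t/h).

Let n2 be the unknown flow. Total out = 1503 + n2.
methanol balance: 468.94 + 0.575·n2 = 0.447·(1503 + n2)
(0.575 − 0.447)·n2 = 0.447×1503 − 468.94 = 202.91
n2 = 202.91 / 0.128 = 1585.2 t/h

1585 t/h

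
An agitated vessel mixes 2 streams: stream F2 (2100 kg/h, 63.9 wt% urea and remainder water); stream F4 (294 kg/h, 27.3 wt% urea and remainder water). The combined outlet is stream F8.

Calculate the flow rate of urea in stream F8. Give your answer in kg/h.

urea out = urea in = 2100×0.639 + 294×0.273 = 1422.2 kg/h.

1422 kg/h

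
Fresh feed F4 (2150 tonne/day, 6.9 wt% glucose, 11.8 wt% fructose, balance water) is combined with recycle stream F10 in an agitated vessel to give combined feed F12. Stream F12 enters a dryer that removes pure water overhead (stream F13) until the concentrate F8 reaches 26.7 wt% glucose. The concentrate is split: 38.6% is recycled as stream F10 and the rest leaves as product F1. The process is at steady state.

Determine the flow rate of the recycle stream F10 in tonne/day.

Overall glucose balance (none leaves overhead): glucose in fresh feed = glucose in product, i.e. 2150×0.069 = (1−0.386)·F8·0.267.
F8 = 148.35/(0.267×0.614) = 904.92 tonne/day.
Recycle F10 = 0.386×904.92 = 349.3 tonne/day.

349.3 tonne/day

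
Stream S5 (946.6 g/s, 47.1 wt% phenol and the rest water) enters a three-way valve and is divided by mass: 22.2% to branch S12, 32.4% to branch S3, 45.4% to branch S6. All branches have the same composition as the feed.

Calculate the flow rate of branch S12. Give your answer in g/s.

210.1 g/s

Branch S12 flow = 0.222×946.6 = 210.15 g/s.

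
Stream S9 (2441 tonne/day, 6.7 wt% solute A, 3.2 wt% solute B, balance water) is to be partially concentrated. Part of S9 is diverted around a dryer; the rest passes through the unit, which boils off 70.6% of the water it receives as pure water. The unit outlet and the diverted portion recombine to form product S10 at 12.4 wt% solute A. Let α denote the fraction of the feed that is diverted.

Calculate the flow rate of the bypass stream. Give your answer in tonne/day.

All 2441×0.067 = 163.55 tonne/day of solute A reaches S10, so S10 = 163.55/0.124 = 1318.9 tonne/day and vapour = 1122.1 tonne/day.
The evaporator receives (1−α)·2441 of feed at 0.901 water and removes 0.706 of that water:
0.706×0.901×(1−α)×2441 = 1122.1
(1−α) = 1122.1/1552.7 = 0.7226;  α = 0.2774.
Bypass flow = 0.2774×2441 = 677.03 tonne/day.

677 tonne/day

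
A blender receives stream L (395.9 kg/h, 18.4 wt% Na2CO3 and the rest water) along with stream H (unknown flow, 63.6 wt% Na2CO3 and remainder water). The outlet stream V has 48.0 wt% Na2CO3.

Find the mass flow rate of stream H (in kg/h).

751.2 kg/h

Let H be the unknown flow. Total out = 395.9 + H.
Na2CO3 balance: 72.846 + 0.636·H = 0.480·(395.9 + H)
(0.636 − 0.480)·H = 0.480×395.9 − 72.846 = 117.19
H = 117.19 / 0.156 = 751.19 kg/h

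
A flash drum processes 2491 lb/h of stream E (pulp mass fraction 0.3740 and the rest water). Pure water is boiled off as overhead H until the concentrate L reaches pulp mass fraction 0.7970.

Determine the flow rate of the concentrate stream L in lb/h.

1169 lb/h

pulp is conserved: 2491×0.374 = 931.63 lb/h all reports to the concentrate.
Concentrate = 931.63/(target fraction) = 1168.9 lb/h.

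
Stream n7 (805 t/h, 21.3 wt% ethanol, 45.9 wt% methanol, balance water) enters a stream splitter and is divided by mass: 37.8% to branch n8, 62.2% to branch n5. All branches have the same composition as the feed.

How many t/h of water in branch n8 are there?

99.81 t/h

Branch n8 total = 0.378×805 = 304.29 t/h.
water in n8 = 0.328×304.29 = 99.807 t/h.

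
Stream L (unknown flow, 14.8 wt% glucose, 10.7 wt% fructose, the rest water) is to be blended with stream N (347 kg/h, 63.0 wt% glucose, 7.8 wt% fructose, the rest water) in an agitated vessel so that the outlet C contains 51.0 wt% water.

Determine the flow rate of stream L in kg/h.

Let L be the unknown flow. Total out = 347 + L.
water balance: 101.32 + 0.745·L = 0.510·(347 + L)
(0.745 − 0.510)·L = 0.510×347 − 101.32 = 75.646
L = 75.646 / 0.235 = 321.9 kg/h

321.9 kg/h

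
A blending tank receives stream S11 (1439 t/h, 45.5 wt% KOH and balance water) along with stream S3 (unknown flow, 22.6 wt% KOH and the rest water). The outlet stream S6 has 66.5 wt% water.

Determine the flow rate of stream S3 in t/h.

Let S3 be the unknown flow. Total out = 1439 + S3.
water balance: 784.26 + 0.774·S3 = 0.665·(1439 + S3)
(0.774 − 0.665)·S3 = 0.665×1439 − 784.26 = 172.68
S3 = 172.68 / 0.109 = 1584.2 t/h

1584 t/h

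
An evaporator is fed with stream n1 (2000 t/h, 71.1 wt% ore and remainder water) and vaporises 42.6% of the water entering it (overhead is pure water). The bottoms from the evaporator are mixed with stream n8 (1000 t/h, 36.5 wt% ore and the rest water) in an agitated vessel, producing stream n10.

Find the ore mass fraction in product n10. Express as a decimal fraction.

0.649

Vapour removed = 0.426×0.289×2000 = 246.23 t/h; concentrate = 1753.8 t/h.
ore reaching the mixer = 1422 (from concentrate) + 1000×0.365 = 1787 t/h.
Product flow = 1753.8 + 1000 = 2753.8 t/h; ore fraction = 0.649.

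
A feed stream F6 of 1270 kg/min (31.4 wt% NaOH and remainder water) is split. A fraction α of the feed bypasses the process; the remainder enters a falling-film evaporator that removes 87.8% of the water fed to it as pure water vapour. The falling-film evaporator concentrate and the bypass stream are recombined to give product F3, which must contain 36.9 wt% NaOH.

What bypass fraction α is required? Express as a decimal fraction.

0.753

All 1270×0.314 = 398.78 kg/min of NaOH reaches F3, so F3 = 398.78/0.369 = 1080.7 kg/min and vapour = 189.3 kg/min.
The evaporator receives (1−α)·1270 of feed at 0.686 water and removes 0.878 of that water:
0.878×0.686×(1−α)×1270 = 189.3
(1−α) = 189.3/764.93 = 0.2475;  α = 0.7525.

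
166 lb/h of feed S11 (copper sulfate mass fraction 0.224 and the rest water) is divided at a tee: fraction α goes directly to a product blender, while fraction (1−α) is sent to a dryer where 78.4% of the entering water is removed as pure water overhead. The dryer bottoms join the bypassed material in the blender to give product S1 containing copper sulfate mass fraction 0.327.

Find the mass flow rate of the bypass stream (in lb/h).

80.06 lb/h

All 166×0.224 = 37.184 lb/h of copper sulfate reaches S1, so S1 = 37.184/0.327 = 113.71 lb/h and vapour = 52.287 lb/h.
The evaporator receives (1−α)·166 of feed at 0.776 water and removes 0.784 of that water:
0.784×0.776×(1−α)×166 = 52.287
(1−α) = 52.287/100.99 = 0.5177;  α = 0.4823.
Bypass flow = 0.4823×166 = 80.055 lb/h.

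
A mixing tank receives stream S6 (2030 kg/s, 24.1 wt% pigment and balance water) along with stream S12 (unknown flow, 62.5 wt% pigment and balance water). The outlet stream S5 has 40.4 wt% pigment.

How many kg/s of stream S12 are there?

1497 kg/s

Let S12 be the unknown flow. Total out = 2030 + S12.
pigment balance: 489.23 + 0.625·S12 = 0.404·(2030 + S12)
(0.625 − 0.404)·S12 = 0.404×2030 − 489.23 = 330.89
S12 = 330.89 / 0.221 = 1497.2 kg/s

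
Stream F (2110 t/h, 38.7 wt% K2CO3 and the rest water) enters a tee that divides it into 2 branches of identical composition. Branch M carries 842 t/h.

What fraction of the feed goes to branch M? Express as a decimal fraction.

Fraction to M = 842/2110 = 0.3991.

0.399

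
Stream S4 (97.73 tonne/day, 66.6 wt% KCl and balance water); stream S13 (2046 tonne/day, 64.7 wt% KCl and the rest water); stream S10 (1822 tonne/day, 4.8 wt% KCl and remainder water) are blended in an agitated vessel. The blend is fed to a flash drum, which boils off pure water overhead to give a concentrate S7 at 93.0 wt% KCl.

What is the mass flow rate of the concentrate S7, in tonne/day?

KCl entering = 97.73×0.666 + 2046×0.647 + 1822×0.048 = 1476.3 tonne/day.
All KCl reports to S7, so S7 = 1476.3/0.930 = 1587.4 tonne/day.

1587 tonne/day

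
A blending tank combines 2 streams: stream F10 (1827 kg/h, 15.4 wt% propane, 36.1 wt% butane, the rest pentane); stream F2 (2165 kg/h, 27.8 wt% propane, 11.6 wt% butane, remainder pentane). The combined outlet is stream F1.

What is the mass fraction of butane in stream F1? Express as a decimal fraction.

0.228

Total flow out = 1827 + 2165 = 3992 kg/h.
butane in = 1827×0.361 + 2165×0.116 = 910.69 kg/h.
butane mass fraction in F1 = 910.69/3992 = 0.228.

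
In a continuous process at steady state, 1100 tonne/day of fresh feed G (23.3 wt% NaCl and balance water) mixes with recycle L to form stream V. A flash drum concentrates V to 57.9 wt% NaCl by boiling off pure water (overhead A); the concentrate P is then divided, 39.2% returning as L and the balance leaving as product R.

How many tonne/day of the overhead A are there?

657.3 tonne/day

Overall NaCl balance (none leaves overhead): NaCl in fresh feed = NaCl in product, i.e. 1100×0.233 = (1−0.392)·P·0.579.
P = 256.3/(0.579×0.608) = 728.06 tonne/day.
Recycle L = 0.392×728.06 = 285.4 tonne/day.
Combined feed V = 1100 + 285.4 = 1385.4 tonne/day.
Overhead A = V − P = 1385.4 − 728.06 = 657.34 tonne/day.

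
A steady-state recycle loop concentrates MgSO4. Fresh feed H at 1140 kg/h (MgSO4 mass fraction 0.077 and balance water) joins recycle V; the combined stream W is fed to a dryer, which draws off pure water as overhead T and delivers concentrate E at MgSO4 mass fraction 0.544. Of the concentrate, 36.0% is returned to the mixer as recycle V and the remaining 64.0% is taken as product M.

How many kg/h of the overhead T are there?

Overall MgSO4 balance (none leaves overhead): MgSO4 in fresh feed = MgSO4 in product, i.e. 1140×0.077 = (1−0.360)·E·0.544.
E = 87.78/(0.544×0.640) = 252.13 kg/h.
Recycle V = 0.360×252.13 = 90.765 kg/h.
Combined feed W = 1140 + 90.765 = 1230.8 kg/h.
Overhead T = W − E = 1230.8 − 252.13 = 978.64 kg/h.

978.6 kg/h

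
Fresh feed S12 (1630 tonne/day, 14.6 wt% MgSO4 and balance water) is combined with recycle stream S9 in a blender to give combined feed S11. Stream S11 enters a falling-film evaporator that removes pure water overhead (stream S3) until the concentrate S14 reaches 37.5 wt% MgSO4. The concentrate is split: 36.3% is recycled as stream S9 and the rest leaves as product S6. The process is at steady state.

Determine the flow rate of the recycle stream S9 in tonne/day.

361.6 tonne/day

Overall MgSO4 balance (none leaves overhead): MgSO4 in fresh feed = MgSO4 in product, i.e. 1630×0.146 = (1−0.363)·S14·0.375.
S14 = 237.98/(0.375×0.637) = 996.25 tonne/day.
Recycle S9 = 0.363×996.25 = 361.64 tonne/day.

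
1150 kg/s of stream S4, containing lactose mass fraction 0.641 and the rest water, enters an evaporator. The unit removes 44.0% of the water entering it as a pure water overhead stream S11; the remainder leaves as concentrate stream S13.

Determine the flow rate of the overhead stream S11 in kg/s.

water entering = 1150×0.359 = 412.85 kg/s; overhead removed = 0.440×412.85 = 181.65 kg/s.

181.7 kg/s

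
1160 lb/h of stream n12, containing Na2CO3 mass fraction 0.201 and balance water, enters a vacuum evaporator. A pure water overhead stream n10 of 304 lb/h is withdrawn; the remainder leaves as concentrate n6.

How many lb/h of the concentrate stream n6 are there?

856 lb/h

Concentrate = 1160 − 304 = 856 lb/h.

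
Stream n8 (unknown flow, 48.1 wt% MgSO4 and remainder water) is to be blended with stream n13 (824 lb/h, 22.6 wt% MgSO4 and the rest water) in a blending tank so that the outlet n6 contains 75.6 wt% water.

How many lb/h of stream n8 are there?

Let n8 be the unknown flow. Total out = 824 + n8.
water balance: 637.78 + 0.519·n8 = 0.756·(824 + n8)
(0.519 − 0.756)·n8 = 0.756×824 − 637.78 = -14.832
n8 = -14.832 / -0.237 = 62.582 lb/h

62.58 lb/h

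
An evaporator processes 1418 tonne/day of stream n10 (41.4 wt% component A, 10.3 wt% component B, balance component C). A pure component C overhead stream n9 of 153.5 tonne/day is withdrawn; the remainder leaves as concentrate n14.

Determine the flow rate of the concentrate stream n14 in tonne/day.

1264 tonne/day

Concentrate = 1418 − 153.5 = 1264.5 tonne/day.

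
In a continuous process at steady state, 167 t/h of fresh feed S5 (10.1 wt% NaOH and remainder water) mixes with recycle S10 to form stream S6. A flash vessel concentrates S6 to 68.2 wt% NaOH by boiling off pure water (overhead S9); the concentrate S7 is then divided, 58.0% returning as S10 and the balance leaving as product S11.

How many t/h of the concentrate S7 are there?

Overall NaOH balance (none leaves overhead): NaOH in fresh feed = NaOH in product, i.e. 167×0.101 = (1−0.580)·S7·0.682.
S7 = 16.867/(0.682×0.420) = 58.885 t/h.

58.88 t/h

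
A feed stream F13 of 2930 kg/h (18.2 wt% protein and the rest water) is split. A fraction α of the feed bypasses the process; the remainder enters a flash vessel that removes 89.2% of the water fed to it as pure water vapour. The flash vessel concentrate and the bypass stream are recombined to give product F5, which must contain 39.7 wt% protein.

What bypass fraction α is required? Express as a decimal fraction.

All 2930×0.182 = 533.26 kg/h of protein reaches F5, so F5 = 533.26/0.397 = 1343.2 kg/h and vapour = 1586.8 kg/h.
The evaporator receives (1−α)·2930 of feed at 0.818 water and removes 0.892 of that water:
0.892×0.818×(1−α)×2930 = 1586.8
(1−α) = 1586.8/2137.9 = 0.7422;  α = 0.2578.

0.258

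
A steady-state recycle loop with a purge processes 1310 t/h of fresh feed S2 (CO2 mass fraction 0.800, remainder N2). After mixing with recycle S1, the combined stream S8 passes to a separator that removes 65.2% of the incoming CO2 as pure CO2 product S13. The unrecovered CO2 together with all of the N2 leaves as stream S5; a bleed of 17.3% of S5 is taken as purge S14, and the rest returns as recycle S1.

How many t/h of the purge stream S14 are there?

N2 enters only via S2 and leaves only via the purge: 1310×0.200 = 0.173×(N2 in S5), and the separator passes all N2, so N2 in S8 = N2 in S5 = 1514.5 t/h.
CO2 in S8: m_A = 1310×0.800 + (1−0.173)·(1−0.652)·m_A, so m_A = 1048/0.7122 = 1471.5 t/h.
S5 = (1−0.652)×1471.5 + 1514.5 = 2026.5 t/h.
Purge S14 = 0.173×2026.5 = 350.59 t/h.

350.6 t/h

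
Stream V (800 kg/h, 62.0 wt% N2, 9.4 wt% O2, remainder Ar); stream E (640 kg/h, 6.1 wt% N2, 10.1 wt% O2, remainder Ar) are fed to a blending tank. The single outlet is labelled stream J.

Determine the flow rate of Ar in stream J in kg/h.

765.1 kg/h

Ar out = Ar in = 800×0.286 + 640×0.838 = 765.12 kg/h.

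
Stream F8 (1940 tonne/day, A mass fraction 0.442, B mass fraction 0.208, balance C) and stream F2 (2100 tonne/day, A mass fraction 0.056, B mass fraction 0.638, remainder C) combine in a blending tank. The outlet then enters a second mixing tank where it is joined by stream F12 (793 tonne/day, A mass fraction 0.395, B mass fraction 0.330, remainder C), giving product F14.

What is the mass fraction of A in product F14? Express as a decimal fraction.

0.267

Overall, product flow = 4833 tonne/day.
A in = 1940×0.442 + 2100×0.056 + 793×0.395 = 1288.3 tonne/day.
A fraction in F14 = 0.267.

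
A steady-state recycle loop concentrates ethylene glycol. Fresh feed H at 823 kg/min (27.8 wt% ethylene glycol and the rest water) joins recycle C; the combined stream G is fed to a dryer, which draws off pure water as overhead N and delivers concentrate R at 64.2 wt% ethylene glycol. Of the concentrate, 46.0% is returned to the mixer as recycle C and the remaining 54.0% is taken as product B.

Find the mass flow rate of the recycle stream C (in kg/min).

303.6 kg/min

Overall ethylene glycol balance (none leaves overhead): ethylene glycol in fresh feed = ethylene glycol in product, i.e. 823×0.278 = (1−0.460)·R·0.642.
R = 228.79/(0.642×0.540) = 659.96 kg/min.
Recycle C = 0.460×659.96 = 303.58 kg/min.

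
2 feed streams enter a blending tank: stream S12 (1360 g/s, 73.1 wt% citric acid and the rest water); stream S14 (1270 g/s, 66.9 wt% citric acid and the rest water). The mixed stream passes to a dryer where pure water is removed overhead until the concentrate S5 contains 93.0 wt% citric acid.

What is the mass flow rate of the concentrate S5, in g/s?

citric acid entering = 1360×0.731 + 1270×0.669 = 1843.8 g/s.
All citric acid reports to S5, so S5 = 1843.8/0.930 = 1982.6 g/s.

1983 g/s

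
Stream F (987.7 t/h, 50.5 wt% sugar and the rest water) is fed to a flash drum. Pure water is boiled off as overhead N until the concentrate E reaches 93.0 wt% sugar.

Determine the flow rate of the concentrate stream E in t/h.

sugar is conserved: 987.7×0.505 = 498.79 t/h all reports to the concentrate.
Concentrate = 498.79/(target fraction) = 536.33 t/h.

536.3 t/h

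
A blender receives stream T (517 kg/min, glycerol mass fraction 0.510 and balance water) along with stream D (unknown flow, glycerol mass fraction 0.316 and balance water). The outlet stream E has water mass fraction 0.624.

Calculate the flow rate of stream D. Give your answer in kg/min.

1155 kg/min

Let D be the unknown flow. Total out = 517 + D.
water balance: 253.33 + 0.684·D = 0.624·(517 + D)
(0.684 − 0.624)·D = 0.624×517 − 253.33 = 69.278
D = 69.278 / 0.060 = 1154.6 kg/min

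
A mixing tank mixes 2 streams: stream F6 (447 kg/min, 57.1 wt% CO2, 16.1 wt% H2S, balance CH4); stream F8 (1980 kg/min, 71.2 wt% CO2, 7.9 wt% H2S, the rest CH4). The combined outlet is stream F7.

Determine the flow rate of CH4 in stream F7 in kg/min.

CH4 out = CH4 in = 447×0.268 + 1980×0.209 = 533.62 kg/min.

533.6 kg/min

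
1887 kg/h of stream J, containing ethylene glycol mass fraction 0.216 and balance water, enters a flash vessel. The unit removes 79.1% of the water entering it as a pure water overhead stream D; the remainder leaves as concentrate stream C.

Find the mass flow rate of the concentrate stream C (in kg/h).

716.8 kg/h

water entering = 1887×0.784 = 1479.4 kg/h; overhead removed = 0.791×1479.4 = 1170.2 kg/h.
Concentrate = 1887 − 1170.2 = 716.79 kg/h.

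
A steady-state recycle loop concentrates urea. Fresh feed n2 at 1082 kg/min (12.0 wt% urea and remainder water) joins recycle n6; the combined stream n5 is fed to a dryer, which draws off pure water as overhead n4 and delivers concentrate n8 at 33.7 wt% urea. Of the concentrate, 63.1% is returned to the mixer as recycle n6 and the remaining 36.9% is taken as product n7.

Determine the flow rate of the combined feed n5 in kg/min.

Overall urea balance (none leaves overhead): urea in fresh feed = urea in product, i.e. 1082×0.120 = (1−0.631)·n8·0.337.
n8 = 129.84/(0.337×0.369) = 1044.1 kg/min.
Recycle n6 = 0.631×1044.1 = 658.84 kg/min.
Combined feed n5 = 1082 + 658.84 = 1740.8 kg/min.

1741 kg/min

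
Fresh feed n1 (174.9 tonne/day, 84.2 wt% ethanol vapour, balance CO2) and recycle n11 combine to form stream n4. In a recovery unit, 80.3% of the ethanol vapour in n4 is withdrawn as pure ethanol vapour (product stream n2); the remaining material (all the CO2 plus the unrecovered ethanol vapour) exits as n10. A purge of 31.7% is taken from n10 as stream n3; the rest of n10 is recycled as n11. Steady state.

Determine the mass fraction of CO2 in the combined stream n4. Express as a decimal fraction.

CO2 enters only via n1 and leaves only via the purge: 174.9×0.158 = 0.317×(CO2 in n10), and the recovery unit passes all CO2, so CO2 in n4 = CO2 in n10 = 87.174 tonne/day.
ethanol vapour in n4: m_A = 174.9×0.842 + (1−0.317)·(1−0.803)·m_A, so m_A = 147.27/0.8654 = 170.16 tonne/day.
n4 = 170.16 + 87.174 = 257.34 tonne/day.
CO2 fraction in n4 = 87.174/257.34 = 0.3388.

0.3388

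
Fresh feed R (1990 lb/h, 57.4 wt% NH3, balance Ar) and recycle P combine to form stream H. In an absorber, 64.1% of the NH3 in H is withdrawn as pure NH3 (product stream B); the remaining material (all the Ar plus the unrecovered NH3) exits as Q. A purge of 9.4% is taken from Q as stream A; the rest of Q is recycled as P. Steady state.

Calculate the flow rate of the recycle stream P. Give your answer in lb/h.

Ar enters only via R and leaves only via the purge: 1990×0.426 = 0.094×(Ar in Q), and the absorber passes all Ar, so Ar in H = Ar in Q = 9018.5 lb/h.
NH3 in H: m_A = 1990×0.574 + (1−0.094)·(1−0.641)·m_A, so m_A = 1142.3/0.6747 = 1692.9 lb/h.
Q = (1−0.641)×1692.9 + 9018.5 = 9626.3 lb/h.
Recycle P = (1−0.094)×9626.3 = 8721.4 lb/h.

8721 lb/h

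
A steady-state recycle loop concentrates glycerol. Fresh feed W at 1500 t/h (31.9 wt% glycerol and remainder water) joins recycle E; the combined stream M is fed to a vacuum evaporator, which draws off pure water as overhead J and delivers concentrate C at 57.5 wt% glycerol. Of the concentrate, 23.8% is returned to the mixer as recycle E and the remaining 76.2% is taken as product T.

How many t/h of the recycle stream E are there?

Overall glycerol balance (none leaves overhead): glycerol in fresh feed = glycerol in product, i.e. 1500×0.319 = (1−0.238)·C·0.575.
C = 478.5/(0.575×0.762) = 1092.1 t/h.
Recycle E = 0.238×1092.1 = 259.92 t/h.

259.9 t/h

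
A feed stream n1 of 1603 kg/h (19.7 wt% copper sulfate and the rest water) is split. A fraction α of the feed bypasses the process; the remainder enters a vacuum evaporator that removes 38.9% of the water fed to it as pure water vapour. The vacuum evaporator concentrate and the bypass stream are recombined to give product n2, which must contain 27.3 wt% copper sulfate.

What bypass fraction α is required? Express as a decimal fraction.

0.109

All 1603×0.197 = 315.79 kg/h of copper sulfate reaches n2, so n2 = 315.79/0.273 = 1156.7 kg/h and vapour = 446.26 kg/h.
The evaporator receives (1−α)·1603 of feed at 0.803 water and removes 0.389 of that water:
0.389×0.803×(1−α)×1603 = 446.26
(1−α) = 446.26/500.72 = 0.8912;  α = 0.1088.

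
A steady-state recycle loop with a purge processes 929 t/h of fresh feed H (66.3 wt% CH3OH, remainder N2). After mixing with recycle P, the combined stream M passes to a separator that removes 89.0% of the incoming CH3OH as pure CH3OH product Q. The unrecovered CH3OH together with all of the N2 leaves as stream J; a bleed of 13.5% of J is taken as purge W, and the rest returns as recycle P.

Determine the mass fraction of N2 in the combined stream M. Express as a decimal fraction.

0.773

N2 enters only via H and leaves only via the purge: 929×0.337 = 0.135×(N2 in J), and the separator passes all N2, so N2 in M = N2 in J = 2319.1 t/h.
CH3OH in M: m_A = 929×0.663 + (1−0.135)·(1−0.890)·m_A, so m_A = 615.93/0.9049 = 680.7 t/h.
M = 680.7 + 2319.1 = 2999.8 t/h.
N2 fraction in M = 2319.1/2999.8 = 0.773.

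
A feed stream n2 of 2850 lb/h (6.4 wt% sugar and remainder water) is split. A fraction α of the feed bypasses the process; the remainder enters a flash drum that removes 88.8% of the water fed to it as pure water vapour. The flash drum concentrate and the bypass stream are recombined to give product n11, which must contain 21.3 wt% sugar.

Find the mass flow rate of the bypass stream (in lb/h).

All 2850×0.064 = 182.4 lb/h of sugar reaches n11, so n11 = 182.4/0.213 = 856.34 lb/h and vapour = 1993.7 lb/h.
The evaporator receives (1−α)·2850 of feed at 0.936 water and removes 0.888 of that water:
0.888×0.936×(1−α)×2850 = 1993.7
(1−α) = 1993.7/2368.8 = 0.8416;  α = 0.1584.
Bypass flow = 0.1584×2850 = 451.37 lb/h.

451.4 lb/h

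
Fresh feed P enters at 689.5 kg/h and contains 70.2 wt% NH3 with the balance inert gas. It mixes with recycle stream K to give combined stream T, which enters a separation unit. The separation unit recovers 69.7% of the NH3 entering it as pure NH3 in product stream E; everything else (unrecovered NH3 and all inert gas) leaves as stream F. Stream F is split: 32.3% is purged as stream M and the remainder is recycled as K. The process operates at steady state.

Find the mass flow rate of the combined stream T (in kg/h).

inert gas enters only via P and leaves only via the purge: 689.5×0.298 = 0.323×(inert gas in F), and the separation unit passes all inert gas, so inert gas in T = inert gas in F = 636.13 kg/h.
NH3 in T: m_A = 689.5×0.702 + (1−0.323)·(1−0.697)·m_A, so m_A = 484.03/0.7949 = 608.94 kg/h.
T = 608.94 + 636.13 = 1245.1 kg/h.

1245 kg/h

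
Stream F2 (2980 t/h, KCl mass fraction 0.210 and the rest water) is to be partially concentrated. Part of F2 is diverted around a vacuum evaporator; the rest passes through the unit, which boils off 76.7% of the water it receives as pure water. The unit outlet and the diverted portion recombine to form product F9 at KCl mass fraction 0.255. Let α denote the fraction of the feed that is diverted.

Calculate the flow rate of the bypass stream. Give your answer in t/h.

All 2980×0.210 = 625.8 t/h of KCl reaches F9, so F9 = 625.8/0.255 = 2454.1 t/h and vapour = 525.88 t/h.
The evaporator receives (1−α)·2980 of feed at 0.790 water and removes 0.767 of that water:
0.767×0.790×(1−α)×2980 = 525.88
(1−α) = 525.88/1805.7 = 0.2912;  α = 0.7088.
Bypass flow = 0.7088×2980 = 2112.1 t/h.

2112 t/h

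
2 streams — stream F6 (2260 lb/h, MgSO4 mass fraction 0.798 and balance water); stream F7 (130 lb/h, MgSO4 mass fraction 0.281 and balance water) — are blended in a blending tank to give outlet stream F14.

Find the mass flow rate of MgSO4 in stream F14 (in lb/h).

1840 lb/h

MgSO4 out = MgSO4 in = 2260×0.798 + 130×0.281 = 1840 lb/h.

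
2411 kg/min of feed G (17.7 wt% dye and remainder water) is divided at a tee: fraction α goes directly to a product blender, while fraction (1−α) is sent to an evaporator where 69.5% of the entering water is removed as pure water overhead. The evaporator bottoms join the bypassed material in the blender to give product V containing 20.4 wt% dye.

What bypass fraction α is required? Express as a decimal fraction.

All 2411×0.177 = 426.75 kg/min of dye reaches V, so V = 426.75/0.204 = 2091.9 kg/min and vapour = 319.1 kg/min.
The evaporator receives (1−α)·2411 of feed at 0.823 water and removes 0.695 of that water:
0.695×0.823×(1−α)×2411 = 319.1
(1−α) = 319.1/1379.1 = 0.2314;  α = 0.7686.

0.769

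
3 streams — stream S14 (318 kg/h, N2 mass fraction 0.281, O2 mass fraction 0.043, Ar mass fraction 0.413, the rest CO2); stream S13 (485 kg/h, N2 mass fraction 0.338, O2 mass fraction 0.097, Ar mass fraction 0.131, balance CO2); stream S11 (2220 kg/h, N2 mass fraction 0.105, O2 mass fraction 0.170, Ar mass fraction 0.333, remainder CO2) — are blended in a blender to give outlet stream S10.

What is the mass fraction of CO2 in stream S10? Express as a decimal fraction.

0.385

Total flow out = 318 + 485 + 2220 = 3023 kg/h.
CO2 in = 318×0.263 + 485×0.434 + 2220×0.392 = 1164.4 kg/h.
CO2 mass fraction in S10 = 1164.4/3023 = 0.385.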